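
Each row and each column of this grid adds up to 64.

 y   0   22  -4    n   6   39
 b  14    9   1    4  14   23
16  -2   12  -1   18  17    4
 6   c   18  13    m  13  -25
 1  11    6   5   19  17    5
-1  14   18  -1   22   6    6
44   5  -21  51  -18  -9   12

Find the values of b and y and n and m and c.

b = -1, y = -1, n = 2, m = 17, c = 22

Column 2 has 0 + 14 − 2 + 11 + 14 + 5 = 42; the blank must be 64 − 42 = 22.
Row 4 has 6 + 22 + 18 + 13 + 13 − 25 = 47; the blank must be 64 − 47 = 17.
Column 5 has 4 + 18 + 17 + 19 + 22 − 18 = 62; the blank must be 64 − 62 = 2.
Row 1 has 0 + 22 − 4 + 2 + 6 + 39 = 65; the blank must be 64 − 65 = -1.
Row 2 has 14 + 9 + 1 + 4 + 14 + 23 = 65; the blank must be 64 − 65 = -1.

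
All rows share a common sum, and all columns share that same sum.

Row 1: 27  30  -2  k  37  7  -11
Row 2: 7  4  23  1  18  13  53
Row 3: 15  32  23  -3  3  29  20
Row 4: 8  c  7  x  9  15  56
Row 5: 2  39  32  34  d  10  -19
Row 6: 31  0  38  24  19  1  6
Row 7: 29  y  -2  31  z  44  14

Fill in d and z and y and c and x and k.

d = 21, z = 12, y = -9, c = 23, x = 1, k = 31

Rows 2 and 3 both sum to 119, so that's the common total.
Row 5: 2 + 39 + 32 + 34 + 10 − 19 = 98, so its missing entry is 119 − 98 = 21.
Row 1: 27 + 30 − 2 + 37 + 7 − 11 = 88, so its missing entry is 119 − 88 = 31.
Column 5: 37 + 18 + 3 + 9 + 21 + 19 = 107, so its missing entry is 119 − 107 = 12.
Row 7: 29 − 2 + 31 + 12 + 44 + 14 = 128, so its missing entry is 119 − 128 = -9.
Column 2: 30 + 4 + 32 + 39 + 0 − 9 = 96, so its missing entry is 119 − 96 = 23.
Row 4: 8 + 23 + 7 + 9 + 15 + 56 = 118, so its missing entry is 119 − 118 = 1.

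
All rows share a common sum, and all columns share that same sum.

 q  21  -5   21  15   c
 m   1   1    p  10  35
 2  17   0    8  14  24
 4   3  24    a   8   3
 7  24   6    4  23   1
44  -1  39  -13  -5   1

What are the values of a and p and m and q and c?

Rows 3 and 5 both sum to 65, so that's the common total.
The known cells in row 4 total 42, leaving 65 − 42 = 23 for the blank.
The known cells in column 6 total 64, leaving 65 − 64 = 1 for the blank.
The known cells in row 1 total 53, leaving 65 − 53 = 12 for the blank.
The known cells in column 1 total 69, leaving 65 − 69 = -4 for the blank.
The known cells in row 2 total 43, leaving 65 − 43 = 22 for the blank.

a = 23, p = 22, m = -4, q = 12, c = 1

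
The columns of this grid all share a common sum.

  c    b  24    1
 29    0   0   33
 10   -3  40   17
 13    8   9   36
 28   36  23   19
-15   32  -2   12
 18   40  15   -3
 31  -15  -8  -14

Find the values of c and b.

Columns 3 and 4 both add up to 101, so every column sums to 101.
Column 1: 29 + 10 + 13 + 28 − 15 + 18 + 31 = 114, so the missing entry is 101 − 114 = -13.
Column 2: 0 − 3 + 8 + 36 + 32 + 40 − 15 = 98, so the missing entry is 101 − 98 = 3.

c = -13, b = 3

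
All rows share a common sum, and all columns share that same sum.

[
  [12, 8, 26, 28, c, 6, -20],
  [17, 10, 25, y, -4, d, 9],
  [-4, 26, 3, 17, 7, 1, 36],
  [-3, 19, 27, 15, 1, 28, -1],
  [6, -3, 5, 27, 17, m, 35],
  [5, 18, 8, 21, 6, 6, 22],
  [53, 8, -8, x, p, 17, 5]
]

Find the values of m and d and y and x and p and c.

m = -1, d = 29, y = 0, x = -22, p = 33, c = 26

Rows 3 and 4 both sum to 86, so that's the common total.
Row 1: 12 + 8 + 26 + 28 + 6 − 20 = 60, so its missing entry is 86 − 60 = 26.
Column 5: 26 − 4 + 7 + 1 + 17 + 6 = 53, so its missing entry is 86 − 53 = 33.
Row 5: 6 − 3 + 5 + 27 + 17 + 35 = 87, so its missing entry is 86 − 87 = -1.
Column 6: 6 + 1 + 28 − 1 + 6 + 17 = 57, so its missing entry is 86 − 57 = 29.
Row 7: 53 + 8 − 8 + 33 + 17 + 5 = 108, so its missing entry is 86 − 108 = -22.
Row 2: 17 + 10 + 25 − 4 + 29 + 9 = 86, so its missing entry is 86 − 86 = 0.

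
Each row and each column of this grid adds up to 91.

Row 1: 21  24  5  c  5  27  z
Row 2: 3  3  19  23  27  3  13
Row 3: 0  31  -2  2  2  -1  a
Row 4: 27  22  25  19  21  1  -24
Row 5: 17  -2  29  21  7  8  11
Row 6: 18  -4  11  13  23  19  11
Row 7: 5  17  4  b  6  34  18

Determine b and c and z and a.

Row 7: 5 + 17 + 4 + 6 + 34 + 18 = 84, so its missing entry is 91 − 84 = 7.
Row 3: 0 + 31 − 2 + 2 + 2 − 1 = 32, so its missing entry is 91 − 32 = 59.
Column 7: 13 + 59 − 24 + 11 + 11 + 18 = 88, so its missing entry is 91 − 88 = 3.
Row 1: 21 + 24 + 5 + 5 + 27 + 3 = 85, so its missing entry is 91 − 85 = 6.

b = 7, c = 6, z = 3, a = 59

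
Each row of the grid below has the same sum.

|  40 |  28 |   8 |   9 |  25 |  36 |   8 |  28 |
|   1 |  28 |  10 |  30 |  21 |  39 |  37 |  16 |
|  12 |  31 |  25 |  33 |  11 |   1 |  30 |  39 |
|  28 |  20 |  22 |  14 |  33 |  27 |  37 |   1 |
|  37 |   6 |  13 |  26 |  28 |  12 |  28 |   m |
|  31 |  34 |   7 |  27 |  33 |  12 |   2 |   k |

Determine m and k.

m = 32, k = 36

The complete rows each total 182.
Row 5 is missing 182 − 150 = 32 (since 37 + 6 + 13 + 26 + 28 + 12 + 28 = 150).
Row 6 is missing 182 − 146 = 36 (since 31 + 34 + 7 + 27 + 33 + 12 + 2 = 146).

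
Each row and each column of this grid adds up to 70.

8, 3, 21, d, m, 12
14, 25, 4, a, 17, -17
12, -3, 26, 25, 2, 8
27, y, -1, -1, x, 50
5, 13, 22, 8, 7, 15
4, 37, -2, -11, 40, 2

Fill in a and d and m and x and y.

The known cells in column 2 total 75, leaving 70 − 75 = -5 for the blank.
The known cells in row 4 total 70, leaving 70 − 70 = 0 for the blank.
The known cells in column 5 total 66, leaving 70 − 66 = 4 for the blank.
The known cells in row 1 total 48, leaving 70 − 48 = 22 for the blank.
The known cells in row 2 total 43, leaving 70 − 43 = 27 for the blank.

a = 27, d = 22, m = 4, x = 0, y = -5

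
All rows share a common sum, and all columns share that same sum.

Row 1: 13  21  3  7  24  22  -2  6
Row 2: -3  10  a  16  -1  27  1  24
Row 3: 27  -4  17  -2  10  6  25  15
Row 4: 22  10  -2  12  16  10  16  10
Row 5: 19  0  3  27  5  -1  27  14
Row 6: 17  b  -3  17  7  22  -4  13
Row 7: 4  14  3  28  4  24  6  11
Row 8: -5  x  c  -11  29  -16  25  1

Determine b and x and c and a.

b = 25, x = 18, c = 53, a = 20

Rows 1 and 3 both sum to 94, so that's the common total.
Row 2 has -3 + 10 + 16 − 1 + 27 + 1 + 24 = 74; the blank must be 94 − 74 = 20.
Row 6 has 17 − 3 + 17 + 7 + 22 − 4 + 13 = 69; the blank must be 94 − 69 = 25.
Column 2 has 21 + 10 − 4 + 10 + 0 + 25 + 14 = 76; the blank must be 94 − 76 = 18.
Row 8 has -5 + 18 − 11 + 29 − 16 + 25 + 1 = 41; the blank must be 94 − 41 = 53.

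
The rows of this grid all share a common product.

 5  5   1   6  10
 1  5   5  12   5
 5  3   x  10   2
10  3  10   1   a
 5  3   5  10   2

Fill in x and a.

Rows 1 and 5 each multiply to 1500, so every row has product 1500.
Row 3: 5×3×10×2 = 300, so the missing entry is 1500 ÷ 300 = 5.
Row 4: 10×3×10×1 = 300, so the missing entry is 1500 ÷ 300 = 5.

x = 5, a = 5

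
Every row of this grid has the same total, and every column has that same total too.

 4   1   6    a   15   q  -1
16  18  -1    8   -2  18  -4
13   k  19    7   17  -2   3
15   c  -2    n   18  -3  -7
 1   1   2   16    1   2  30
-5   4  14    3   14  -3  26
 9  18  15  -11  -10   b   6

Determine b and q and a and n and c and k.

b = 26, q = 15, a = 13, n = 17, c = 15, k = -4

Rows 2 and 5 both sum to 53, so that's the common total.
Row 3: 13 + 19 + 7 + 17 − 2 + 3 = 57, so its missing entry is 53 − 57 = -4.
Row 7: 9 + 18 + 15 − 11 − 10 + 6 = 27, so its missing entry is 53 − 27 = 26.
Column 2: 1 + 18 − 4 + 1 + 4 + 18 = 38, so its missing entry is 53 − 38 = 15.
Row 4: 15 + 15 − 2 + 18 − 3 − 7 = 36, so its missing entry is 53 − 36 = 17.
Column 4: 8 + 7 + 17 + 16 + 3 − 11 = 40, so its missing entry is 53 − 40 = 13.
Row 1: 4 + 1 + 6 + 13 + 15 − 1 = 38, so its missing entry is 53 − 38 = 15.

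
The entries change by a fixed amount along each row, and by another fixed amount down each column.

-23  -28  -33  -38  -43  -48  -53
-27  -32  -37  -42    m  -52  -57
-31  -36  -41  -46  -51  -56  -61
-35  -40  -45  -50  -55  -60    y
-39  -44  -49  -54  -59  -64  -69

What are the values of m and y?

m = -47, y = -65

Along each row the entries change by -5 per step; down each column they change by -4.
Row 2: from -27 at column 1, stepping by -5 to column 5 gives -47.
Row 4: from -35 at column 1, stepping by -5 to column 7 gives -65.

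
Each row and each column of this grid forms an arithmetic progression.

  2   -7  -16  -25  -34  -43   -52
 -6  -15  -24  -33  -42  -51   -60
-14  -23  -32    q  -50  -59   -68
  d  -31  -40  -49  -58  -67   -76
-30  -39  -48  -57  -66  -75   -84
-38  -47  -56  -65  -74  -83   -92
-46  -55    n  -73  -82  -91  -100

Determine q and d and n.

q = -41, d = -22, n = -64

Along each row the entries change by -9 per step; down each column they change by -8.
Row 3: from -14 at column 1, stepping by -9 to column 4 gives -41.
Row 4: from -31 at column 2, stepping by -9 to column 1 gives -22.
Row 7: from -46 at column 1, stepping by -9 to column 3 gives -64.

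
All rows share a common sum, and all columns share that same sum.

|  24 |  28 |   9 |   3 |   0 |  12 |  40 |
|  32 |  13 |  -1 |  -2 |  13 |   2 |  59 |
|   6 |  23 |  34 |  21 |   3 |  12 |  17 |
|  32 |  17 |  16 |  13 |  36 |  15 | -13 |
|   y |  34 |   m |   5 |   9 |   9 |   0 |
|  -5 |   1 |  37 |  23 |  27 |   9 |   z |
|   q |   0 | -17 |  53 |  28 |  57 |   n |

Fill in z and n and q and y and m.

z = 24, n = -11, q = 6, y = 21, m = 38

Rows 1 and 2 both sum to 116, so that's the common total.
Column 3: 9 − 1 + 34 + 16 + 37 − 17 = 78, so its missing entry is 116 − 78 = 38.
Row 5: 34 + 38 + 5 + 9 + 9 + 0 = 95, so its missing entry is 116 − 95 = 21.
Row 6: -5 + 1 + 37 + 23 + 27 + 9 = 92, so its missing entry is 116 − 92 = 24.
Column 1: 24 + 32 + 6 + 32 + 21 − 5 = 110, so its missing entry is 116 − 110 = 6.
Row 7: 6 + 0 − 17 + 53 + 28 + 57 = 127, so its missing entry is 116 − 127 = -11.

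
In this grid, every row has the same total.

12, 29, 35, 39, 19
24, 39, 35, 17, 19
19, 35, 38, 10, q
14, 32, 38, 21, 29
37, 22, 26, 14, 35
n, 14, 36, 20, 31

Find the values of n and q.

Row 1 sums to 134 and so does row 4; that's the common total.
In row 6 the known cells total 101, leaving 134 − 101 = 33.
In row 3 the known cells total 102, leaving 134 − 102 = 32.

n = 33, q = 32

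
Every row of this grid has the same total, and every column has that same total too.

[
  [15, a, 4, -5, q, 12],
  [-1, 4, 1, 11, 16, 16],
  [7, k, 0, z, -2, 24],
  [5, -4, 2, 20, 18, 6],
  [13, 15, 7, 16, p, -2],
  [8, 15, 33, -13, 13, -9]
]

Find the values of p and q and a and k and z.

Rows 2 and 4 both sum to 47, so that's the common total.
Row 5: 13 + 15 + 7 + 16 − 2 = 49, so its missing entry is 47 − 49 = -2.
Column 5: 16 − 2 + 18 − 2 + 13 = 43, so its missing entry is 47 − 43 = 4.
Row 1: 15 + 4 − 5 + 4 + 12 = 30, so its missing entry is 47 − 30 = 17.
Column 2: 17 + 4 − 4 + 15 + 15 = 47, so its missing entry is 47 − 47 = 0.
Row 3: 7 + 0 + 0 − 2 + 24 = 29, so its missing entry is 47 − 29 = 18.

p = -2, q = 4, a = 17, k = 0, z = 18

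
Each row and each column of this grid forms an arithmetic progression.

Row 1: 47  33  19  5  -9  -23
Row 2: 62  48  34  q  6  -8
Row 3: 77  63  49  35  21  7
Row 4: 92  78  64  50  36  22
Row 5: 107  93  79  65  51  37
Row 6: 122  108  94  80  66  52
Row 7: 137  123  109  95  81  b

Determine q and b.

Along each row the entries change by -14 per step; down each column they change by 15.
Row 2: from 62 at column 1, stepping by -14 to column 4 gives 20.
Row 7: from 137 at column 1, stepping by -14 to column 6 gives 67.

q = 20, b = 67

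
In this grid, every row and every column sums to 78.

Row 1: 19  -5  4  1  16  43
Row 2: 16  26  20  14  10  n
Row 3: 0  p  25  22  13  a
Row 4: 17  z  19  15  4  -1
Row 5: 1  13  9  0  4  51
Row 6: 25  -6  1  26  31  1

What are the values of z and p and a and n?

Row 4 has 17 + 19 + 15 + 4 − 1 = 54; the blank must be 78 − 54 = 24.
Column 2 has -5 + 26 + 24 + 13 − 6 = 52; the blank must be 78 − 52 = 26.
Row 3 has 0 + 26 + 25 + 22 + 13 = 86; the blank must be 78 − 86 = -8.
Row 2 has 16 + 26 + 20 + 14 + 10 = 86; the blank must be 78 − 86 = -8.

z = 24, p = 26, a = -8, n = -8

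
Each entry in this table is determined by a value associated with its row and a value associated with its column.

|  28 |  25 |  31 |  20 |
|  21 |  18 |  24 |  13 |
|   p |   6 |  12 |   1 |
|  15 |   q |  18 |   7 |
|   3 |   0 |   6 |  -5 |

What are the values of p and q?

The difference between any two rows is the same in every column — this is an addition table with the headers hidden.
Row 3 minus row 1 is 12 − 31 = -19, so its entry in column 1 is 28 + (-19) = 9.
Row 4 minus row 1 is 18 − 31 = -13, so its entry in column 2 is 25 + (-13) = 12.

p = 9, q = 12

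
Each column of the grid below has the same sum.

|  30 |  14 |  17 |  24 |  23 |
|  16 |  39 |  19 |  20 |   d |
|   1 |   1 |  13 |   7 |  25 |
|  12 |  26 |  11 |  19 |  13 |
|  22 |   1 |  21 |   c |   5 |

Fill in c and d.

The complete columns each total 81.
Column 4 is missing 81 − 70 = 11 (since 24 + 20 + 7 + 19 = 70).
Column 5 is missing 81 − 66 = 15 (since 23 + 25 + 13 + 5 = 66).

c = 11, d = 15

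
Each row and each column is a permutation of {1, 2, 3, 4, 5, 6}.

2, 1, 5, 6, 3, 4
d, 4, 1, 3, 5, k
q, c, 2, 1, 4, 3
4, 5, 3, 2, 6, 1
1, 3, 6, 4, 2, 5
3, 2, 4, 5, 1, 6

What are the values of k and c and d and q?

At (row 3, col 2): column 2 already has {1, 2, 3, 4, 5}, so the value is 6.
Cell (3,1): row 3 already has {1, 2, 3, 4, 6} → 5.
At (row 2, col 1): column 1 already has {1, 2, 3, 4, 5}, so the value is 6.
Cell (2,6): row 2 already has {1, 3, 4, 5, 6} → 2.

k = 2, c = 6, d = 6, q = 5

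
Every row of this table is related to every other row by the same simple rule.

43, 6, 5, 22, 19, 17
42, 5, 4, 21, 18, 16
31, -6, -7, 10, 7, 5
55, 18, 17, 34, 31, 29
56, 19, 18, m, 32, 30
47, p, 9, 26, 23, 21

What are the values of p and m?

The difference between any two rows is the same in every column — this is an addition table with the headers hidden.
Row 6 minus row 1 is 23 − 19 = 4, so its entry in column 2 is 6 + 4 = 10.
Row 5 minus row 1 is 32 − 19 = 13, so its entry in column 4 is 22 + 13 = 35.

p = 10, m = 35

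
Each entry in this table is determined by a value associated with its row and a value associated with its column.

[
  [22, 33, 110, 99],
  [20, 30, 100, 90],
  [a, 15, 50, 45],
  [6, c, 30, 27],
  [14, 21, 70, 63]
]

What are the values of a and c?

a = 10, c = 9

Each row is a constant multiple of every other row — this is a multiplication table with the headers hidden.
Row 3 is 45/99 = 5/11 times row 1, so its entry in column 1 is 22 × 5/11 = 10.
Row 4 is 27/99 = 3/11 times row 1, so its entry in column 2 is 33 × 3/11 = 9.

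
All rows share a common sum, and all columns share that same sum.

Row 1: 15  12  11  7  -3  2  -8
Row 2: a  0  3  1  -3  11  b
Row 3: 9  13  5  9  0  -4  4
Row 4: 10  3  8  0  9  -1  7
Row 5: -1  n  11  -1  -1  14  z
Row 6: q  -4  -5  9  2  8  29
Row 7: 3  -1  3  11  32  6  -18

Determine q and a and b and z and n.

q = -3, a = 3, b = 21, z = 1, n = 13

Rows 1 and 3 both sum to 36, so that's the common total.
The known cells in row 6 total 39, leaving 36 − 39 = -3 for the blank.
The known cells in column 1 total 33, leaving 36 − 33 = 3 for the blank.
The known cells in row 2 total 15, leaving 36 − 15 = 21 for the blank.
The known cells in column 7 total 35, leaving 36 − 35 = 1 for the blank.
The known cells in row 5 total 23, leaving 36 − 23 = 13 for the blank.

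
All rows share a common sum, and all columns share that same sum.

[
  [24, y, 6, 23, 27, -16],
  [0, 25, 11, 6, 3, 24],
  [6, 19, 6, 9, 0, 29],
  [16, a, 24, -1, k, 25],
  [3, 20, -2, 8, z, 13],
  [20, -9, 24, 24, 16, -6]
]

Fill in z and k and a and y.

z = 27, k = -4, a = 9, y = 5

Rows 2 and 3 both sum to 69, so that's the common total.
Row 5 has 3 + 20 − 2 + 8 + 13 = 42; the blank must be 69 − 42 = 27.
Column 5 has 27 + 3 + 0 + 27 + 16 = 73; the blank must be 69 − 73 = -4.
Row 4 has 16 + 24 − 1 − 4 + 25 = 60; the blank must be 69 − 60 = 9.
Row 1 has 24 + 6 + 23 + 27 − 16 = 64; the blank must be 69 − 64 = 5.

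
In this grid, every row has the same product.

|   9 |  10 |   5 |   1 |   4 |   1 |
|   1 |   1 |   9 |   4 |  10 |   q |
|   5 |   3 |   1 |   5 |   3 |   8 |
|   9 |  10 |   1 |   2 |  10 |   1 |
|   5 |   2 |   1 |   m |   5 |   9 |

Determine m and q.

m = 4, q = 5

Rows 3 and 4 each multiply to 1800, so every row has product 1800.
Row 5: 5×2×1×5×9 = 450, so the missing entry is 1800 ÷ 450 = 4.
Row 2: 1×1×9×4×10 = 360, so the missing entry is 1800 ÷ 360 = 5.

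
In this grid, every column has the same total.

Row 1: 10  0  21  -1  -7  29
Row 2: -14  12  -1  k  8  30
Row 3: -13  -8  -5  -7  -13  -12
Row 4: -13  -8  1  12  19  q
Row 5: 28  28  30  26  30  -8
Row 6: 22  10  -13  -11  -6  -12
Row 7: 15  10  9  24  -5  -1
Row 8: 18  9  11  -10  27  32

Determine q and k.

q = -5, k = 20

The complete columns each total 53.
Column 6 is missing 53 − 58 = -5 (since 29 + 30 − 12 − 8 − 12 − 1 + 32 = 58).
Column 4 is missing 53 − 33 = 20 (since -1 − 7 + 12 + 26 − 11 + 24 − 10 = 33).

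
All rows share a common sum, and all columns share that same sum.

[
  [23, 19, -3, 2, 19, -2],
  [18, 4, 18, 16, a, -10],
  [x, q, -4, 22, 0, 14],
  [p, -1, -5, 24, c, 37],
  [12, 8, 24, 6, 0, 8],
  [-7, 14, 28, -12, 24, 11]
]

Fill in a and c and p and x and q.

Rows 1 and 5 both sum to 58, so that's the common total.
Column 2 has 19 + 4 − 1 + 8 + 14 = 44; the blank must be 58 − 44 = 14.
Row 3 has 14 − 4 + 22 + 0 + 14 = 46; the blank must be 58 − 46 = 12.
Row 2 has 18 + 4 + 18 + 16 − 10 = 46; the blank must be 58 − 46 = 12.
Column 5 has 19 + 12 + 0 + 0 + 24 = 55; the blank must be 58 − 55 = 3.
Row 4 has -1 − 5 + 24 + 3 + 37 = 58; the blank must be 58 − 58 = 0.

a = 12, c = 3, p = 0, x = 12, q = 14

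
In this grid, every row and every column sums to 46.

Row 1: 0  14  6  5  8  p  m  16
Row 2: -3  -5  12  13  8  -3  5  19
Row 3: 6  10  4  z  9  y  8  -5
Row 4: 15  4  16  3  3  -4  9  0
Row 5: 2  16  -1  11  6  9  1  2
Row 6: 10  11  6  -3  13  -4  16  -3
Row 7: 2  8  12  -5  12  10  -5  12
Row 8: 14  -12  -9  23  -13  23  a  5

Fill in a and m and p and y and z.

Column 4: 5 + 13 + 3 + 11 − 3 − 5 + 23 = 47, so its missing entry is 46 − 47 = -1.
Row 8: 14 − 12 − 9 + 23 − 13 + 23 + 5 = 31, so its missing entry is 46 − 31 = 15.
Column 7: 5 + 8 + 9 + 1 + 16 − 5 + 15 = 49, so its missing entry is 46 − 49 = -3.
Row 1: 0 + 14 + 6 + 5 + 8 − 3 + 16 = 46, so its missing entry is 46 − 46 = 0.
Row 3: 6 + 10 + 4 − 1 + 9 + 8 − 5 = 31, so its missing entry is 46 − 31 = 15.

a = 15, m = -3, p = 0, y = 15, z = -1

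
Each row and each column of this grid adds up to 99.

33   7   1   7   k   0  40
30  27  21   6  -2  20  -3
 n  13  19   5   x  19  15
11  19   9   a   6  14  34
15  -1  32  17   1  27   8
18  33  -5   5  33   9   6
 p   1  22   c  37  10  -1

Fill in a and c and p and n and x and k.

Row 1: 33 + 7 + 1 + 7 + 0 + 40 = 88, so its missing entry is 99 − 88 = 11.
Column 5: 11 − 2 + 6 + 1 + 33 + 37 = 86, so its missing entry is 99 − 86 = 13.
Row 3: 13 + 19 + 5 + 13 + 19 + 15 = 84, so its missing entry is 99 − 84 = 15.
Row 4: 11 + 19 + 9 + 6 + 14 + 34 = 93, so its missing entry is 99 − 93 = 6.
Column 1: 33 + 30 + 15 + 11 + 15 + 18 = 122, so its missing entry is 99 − 122 = -23.
Row 7: -23 + 1 + 22 + 37 + 10 − 1 = 46, so its missing entry is 99 − 46 = 53.

a = 6, c = 53, p = -23, n = 15, x = 13, k = 11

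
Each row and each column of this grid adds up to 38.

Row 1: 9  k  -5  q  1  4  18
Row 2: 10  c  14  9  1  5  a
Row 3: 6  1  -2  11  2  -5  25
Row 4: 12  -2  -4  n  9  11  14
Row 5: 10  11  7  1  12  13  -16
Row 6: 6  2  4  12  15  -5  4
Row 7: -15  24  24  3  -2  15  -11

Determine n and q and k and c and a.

Row 4: 12 − 2 − 4 + 9 + 11 + 14 = 40, so its missing entry is 38 − 40 = -2.
Column 4: 9 + 11 − 2 + 1 + 12 + 3 = 34, so its missing entry is 38 − 34 = 4.
Row 1: 9 − 5 + 4 + 1 + 4 + 18 = 31, so its missing entry is 38 − 31 = 7.
Column 2: 7 + 1 − 2 + 11 + 2 + 24 = 43, so its missing entry is 38 − 43 = -5.
Row 2: 10 − 5 + 14 + 9 + 1 + 5 = 34, so its missing entry is 38 − 34 = 4.

n = -2, q = 4, k = 7, c = -5, a = 4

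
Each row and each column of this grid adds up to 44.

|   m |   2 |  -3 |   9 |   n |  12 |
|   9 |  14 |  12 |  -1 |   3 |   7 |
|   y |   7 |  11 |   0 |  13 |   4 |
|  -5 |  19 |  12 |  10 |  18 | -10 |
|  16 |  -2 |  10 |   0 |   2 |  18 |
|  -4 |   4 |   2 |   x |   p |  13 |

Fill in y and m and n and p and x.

The known cells in row 3 total 35, leaving 44 − 35 = 9 for the blank.
The known cells in column 1 total 25, leaving 44 − 25 = 19 for the blank.
The known cells in row 1 total 39, leaving 44 − 39 = 5 for the blank.
The known cells in column 5 total 41, leaving 44 − 41 = 3 for the blank.
The known cells in row 6 total 18, leaving 44 − 18 = 26 for the blank.

y = 9, m = 19, n = 5, p = 3, x = 26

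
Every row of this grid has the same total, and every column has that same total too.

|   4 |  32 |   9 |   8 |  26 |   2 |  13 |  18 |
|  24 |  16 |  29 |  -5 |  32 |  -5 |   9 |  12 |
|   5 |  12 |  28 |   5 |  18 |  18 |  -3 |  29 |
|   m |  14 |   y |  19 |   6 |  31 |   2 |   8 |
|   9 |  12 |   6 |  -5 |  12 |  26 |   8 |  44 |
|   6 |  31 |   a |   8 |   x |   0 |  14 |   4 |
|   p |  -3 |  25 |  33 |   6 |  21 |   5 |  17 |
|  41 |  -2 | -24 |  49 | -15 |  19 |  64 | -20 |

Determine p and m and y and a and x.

p = 8, m = 15, y = 17, a = 22, x = 27

Rows 1 and 2 both sum to 112, so that's the common total.
Column 5 has 26 + 32 + 18 + 6 + 12 + 6 − 15 = 85; the blank must be 112 − 85 = 27.
Row 7 has -3 + 25 + 33 + 6 + 21 + 5 + 17 = 104; the blank must be 112 − 104 = 8.
Column 1 has 4 + 24 + 5 + 9 + 6 + 8 + 41 = 97; the blank must be 112 − 97 = 15.
Row 4 has 15 + 14 + 19 + 6 + 31 + 2 + 8 = 95; the blank must be 112 − 95 = 17.
Row 6 has 6 + 31 + 8 + 27 + 0 + 14 + 4 = 90; the blank must be 112 − 90 = 22.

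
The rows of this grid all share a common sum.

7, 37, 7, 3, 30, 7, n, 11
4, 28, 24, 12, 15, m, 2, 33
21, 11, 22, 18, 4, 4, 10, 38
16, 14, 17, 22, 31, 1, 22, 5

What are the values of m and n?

m = 10, n = 26

Rows 3 and 4 both add up to 128, so every row sums to 128.
Row 2: 4 + 28 + 24 + 12 + 15 + 2 + 33 = 118, so the missing entry is 128 − 118 = 10.
Row 1: 7 + 37 + 7 + 3 + 30 + 7 + 11 = 102, so the missing entry is 128 − 102 = 26.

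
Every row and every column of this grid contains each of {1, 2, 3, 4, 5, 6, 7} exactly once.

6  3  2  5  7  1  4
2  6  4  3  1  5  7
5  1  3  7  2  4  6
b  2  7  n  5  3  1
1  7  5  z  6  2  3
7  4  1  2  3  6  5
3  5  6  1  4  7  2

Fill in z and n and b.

For row 4, column 1: column 1 already has {1, 2, 3, 5, 6, 7}; that leaves 4.
Cell (4,4): row 4 already has {1, 2, 3, 4, 5, 7} → 6.
For row 5, column 4: row 5 already has {1, 2, 3, 5, 6, 7}; that leaves 4.

z = 4, n = 6, b = 4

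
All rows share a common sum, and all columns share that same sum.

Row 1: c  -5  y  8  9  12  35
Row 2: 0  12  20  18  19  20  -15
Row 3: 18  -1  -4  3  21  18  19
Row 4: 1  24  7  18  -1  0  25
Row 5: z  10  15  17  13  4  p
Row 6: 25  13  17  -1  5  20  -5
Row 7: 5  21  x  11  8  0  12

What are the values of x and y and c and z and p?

Rows 2 and 3 both sum to 74, so that's the common total.
Row 7 has 5 + 21 + 11 + 8 + 0 + 12 = 57; the blank must be 74 − 57 = 17.
Column 7 has 35 − 15 + 19 + 25 − 5 + 12 = 71; the blank must be 74 − 71 = 3.
Row 5 has 10 + 15 + 17 + 13 + 4 + 3 = 62; the blank must be 74 − 62 = 12.
Column 1 has 0 + 18 + 1 + 12 + 25 + 5 = 61; the blank must be 74 − 61 = 13.
Row 1 has 13 − 5 + 8 + 9 + 12 + 35 = 72; the blank must be 74 − 72 = 2.

x = 17, y = 2, c = 13, z = 12, p = 3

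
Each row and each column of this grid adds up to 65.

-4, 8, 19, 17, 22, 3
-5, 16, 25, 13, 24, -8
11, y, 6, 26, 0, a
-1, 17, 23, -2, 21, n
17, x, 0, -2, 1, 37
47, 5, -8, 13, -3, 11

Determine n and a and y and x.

Row 5: 17 + 0 − 2 + 1 + 37 = 53, so its missing entry is 65 − 53 = 12.
Column 2: 8 + 16 + 17 + 12 + 5 = 58, so its missing entry is 65 − 58 = 7.
Row 3: 11 + 7 + 6 + 26 + 0 = 50, so its missing entry is 65 − 50 = 15.
Row 4: -1 + 17 + 23 − 2 + 21 = 58, so its missing entry is 65 − 58 = 7.

n = 7, a = 15, y = 7, x = 12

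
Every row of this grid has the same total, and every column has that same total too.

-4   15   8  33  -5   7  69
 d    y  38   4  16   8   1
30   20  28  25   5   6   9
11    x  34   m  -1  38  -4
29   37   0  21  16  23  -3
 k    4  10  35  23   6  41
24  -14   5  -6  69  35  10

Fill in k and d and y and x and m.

Rows 1 and 3 both sum to 123, so that's the common total.
Column 4 has 33 + 4 + 25 + 21 + 35 − 6 = 112; the blank must be 123 − 112 = 11.
Row 4 has 11 + 34 + 11 − 1 + 38 − 4 = 89; the blank must be 123 − 89 = 34.
Column 2 has 15 + 20 + 34 + 37 + 4 − 14 = 96; the blank must be 123 − 96 = 27.
Row 6 has 4 + 10 + 35 + 23 + 6 + 41 = 119; the blank must be 123 − 119 = 4.
Row 2 has 27 + 38 + 4 + 16 + 8 + 1 = 94; the blank must be 123 − 94 = 29.

k = 4, d = 29, y = 27, x = 34, m = 11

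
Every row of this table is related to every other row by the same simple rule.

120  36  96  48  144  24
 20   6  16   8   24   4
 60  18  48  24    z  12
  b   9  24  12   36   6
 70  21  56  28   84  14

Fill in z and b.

z = 72, b = 30

Each row is a constant multiple of every other row — this is a multiplication table with the headers hidden.
Row 3 is 48/96 = 1/2 times row 1, so its entry in column 5 is 144 × 1/2 = 72.
Row 4 is 24/96 = 1/4 times row 1, so its entry in column 1 is 120 × 1/4 = 30.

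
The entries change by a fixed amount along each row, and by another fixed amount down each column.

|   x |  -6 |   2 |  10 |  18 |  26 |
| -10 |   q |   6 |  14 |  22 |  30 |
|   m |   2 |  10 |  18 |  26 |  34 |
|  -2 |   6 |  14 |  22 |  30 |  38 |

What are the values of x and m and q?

Along each row the entries change by 8 per step; down each column they change by 4.
Row 1: from -6 at column 2, stepping by 8 to column 1 gives -14.
Row 3: from 2 at column 2, stepping by 8 to column 1 gives -6.
Row 2: from -10 at column 1, stepping by 8 to column 2 gives -2.

x = -14, m = -6, q = -2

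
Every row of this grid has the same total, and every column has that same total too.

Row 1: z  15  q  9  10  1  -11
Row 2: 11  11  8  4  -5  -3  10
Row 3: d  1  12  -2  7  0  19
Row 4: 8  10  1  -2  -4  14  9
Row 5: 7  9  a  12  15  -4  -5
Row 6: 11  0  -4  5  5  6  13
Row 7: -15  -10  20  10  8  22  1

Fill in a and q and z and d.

Rows 2 and 4 both sum to 36, so that's the common total.
The known cells in row 3 total 37, leaving 36 − 37 = -1 for the blank.
The known cells in row 5 total 34, leaving 36 − 34 = 2 for the blank.
The known cells in column 3 total 39, leaving 36 − 39 = -3 for the blank.
The known cells in row 1 total 21, leaving 36 − 21 = 15 for the blank.

a = 2, q = -3, z = 15, d = -1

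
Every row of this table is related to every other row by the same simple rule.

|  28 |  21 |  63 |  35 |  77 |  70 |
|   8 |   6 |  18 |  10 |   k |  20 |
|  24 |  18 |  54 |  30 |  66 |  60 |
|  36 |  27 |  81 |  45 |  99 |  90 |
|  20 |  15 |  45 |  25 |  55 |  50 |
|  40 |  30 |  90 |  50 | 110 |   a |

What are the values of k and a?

Each row is a constant multiple of every other row — this is a multiplication table with the headers hidden.
Row 2 is 6/21 = 2/7 times row 1, so its entry in column 5 is 77 × 2/7 = 22.
Row 6 is 30/21 = 10/7 times row 1, so its entry in column 6 is 70 × 10/7 = 100.

k = 22, a = 100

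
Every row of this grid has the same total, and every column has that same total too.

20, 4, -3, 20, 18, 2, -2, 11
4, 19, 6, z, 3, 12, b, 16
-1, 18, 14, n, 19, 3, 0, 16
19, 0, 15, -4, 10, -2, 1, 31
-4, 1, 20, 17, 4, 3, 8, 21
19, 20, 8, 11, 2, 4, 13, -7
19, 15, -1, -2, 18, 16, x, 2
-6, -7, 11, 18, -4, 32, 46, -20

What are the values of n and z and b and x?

Rows 1 and 4 both sum to 70, so that's the common total.
The known cells in row 3 total 69, leaving 70 − 69 = 1 for the blank.
The known cells in column 4 total 61, leaving 70 − 61 = 9 for the blank.
The known cells in row 2 total 69, leaving 70 − 69 = 1 for the blank.
The known cells in row 7 total 67, leaving 70 − 67 = 3 for the blank.

n = 1, z = 9, b = 1, x = 3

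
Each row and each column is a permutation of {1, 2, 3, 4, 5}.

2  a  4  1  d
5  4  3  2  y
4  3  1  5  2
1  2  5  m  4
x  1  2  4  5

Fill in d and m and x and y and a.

Cell (1,2): column 2 already has {1, 2, 3, 4} → 5.
At (row 5, col 1): row 5 already has {1, 2, 4, 5}, so the value is 3.
For row 1, column 5: row 1 already has {1, 2, 4, 5}; that leaves 3.
For row 2, column 5: row 2 already has {2, 3, 4, 5}; that leaves 1.
For row 4, column 4: row 4 already has {1, 2, 4, 5}; that leaves 3.

d = 3, m = 3, x = 3, y = 1, a = 5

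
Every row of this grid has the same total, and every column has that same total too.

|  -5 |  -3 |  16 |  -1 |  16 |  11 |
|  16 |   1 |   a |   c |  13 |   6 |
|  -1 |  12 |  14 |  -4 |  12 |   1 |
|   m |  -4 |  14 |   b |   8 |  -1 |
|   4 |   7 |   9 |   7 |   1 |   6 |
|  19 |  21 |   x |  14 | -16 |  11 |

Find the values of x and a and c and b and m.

Rows 1 and 3 both sum to 34, so that's the common total.
Column 1: -5 + 16 − 1 + 4 + 19 = 33, so its missing entry is 34 − 33 = 1.
Row 4: 1 − 4 + 14 + 8 − 1 = 18, so its missing entry is 34 − 18 = 16.
Column 4: -1 − 4 + 16 + 7 + 14 = 32, so its missing entry is 34 − 32 = 2.
Row 2: 16 + 1 + 2 + 13 + 6 = 38, so its missing entry is 34 − 38 = -4.
Row 6: 19 + 21 + 14 − 16 + 11 = 49, so its missing entry is 34 − 49 = -15.

x = -15, a = -4, c = 2, b = 16, m = 1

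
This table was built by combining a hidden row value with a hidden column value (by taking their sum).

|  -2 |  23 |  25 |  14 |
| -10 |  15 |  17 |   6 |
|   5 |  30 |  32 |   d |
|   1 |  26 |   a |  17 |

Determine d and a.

The difference between any two rows is the same in every column — this is an addition table with the headers hidden.
Row 3 minus row 1 is 5 − (-2) = 7, so its entry in column 4 is 14 + 7 = 21.
Row 4 minus row 1 is 1 − (-2) = 3, so its entry in column 3 is 25 + 3 = 28.

d = 21, a = 28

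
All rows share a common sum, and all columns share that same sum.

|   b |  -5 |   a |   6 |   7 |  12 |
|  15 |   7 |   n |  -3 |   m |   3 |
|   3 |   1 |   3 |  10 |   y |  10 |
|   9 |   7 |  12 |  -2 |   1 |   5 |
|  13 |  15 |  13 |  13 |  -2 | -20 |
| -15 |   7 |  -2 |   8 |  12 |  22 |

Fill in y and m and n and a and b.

y = 5, m = 9, n = 1, a = 5, b = 7

Rows 4 and 5 both sum to 32, so that's the common total.
The known cells in row 3 total 27, leaving 32 − 27 = 5 for the blank.
The known cells in column 1 total 25, leaving 32 − 25 = 7 for the blank.
The known cells in column 5 total 23, leaving 32 − 23 = 9 for the blank.
The known cells in row 2 total 31, leaving 32 − 31 = 1 for the blank.
The known cells in row 1 total 27, leaving 32 − 27 = 5 for the blank.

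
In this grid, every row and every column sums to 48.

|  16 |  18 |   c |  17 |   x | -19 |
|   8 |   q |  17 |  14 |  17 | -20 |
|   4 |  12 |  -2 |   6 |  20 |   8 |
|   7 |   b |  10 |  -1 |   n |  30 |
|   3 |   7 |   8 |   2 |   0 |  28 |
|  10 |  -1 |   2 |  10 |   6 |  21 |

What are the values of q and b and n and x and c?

q = 12, b = 0, n = 2, x = 3, c = 13

Row 2 has 8 + 17 + 14 + 17 − 20 = 36; the blank must be 48 − 36 = 12.
Column 2 has 18 + 12 + 12 + 7 − 1 = 48; the blank must be 48 − 48 = 0.
Row 4 has 7 + 0 + 10 − 1 + 30 = 46; the blank must be 48 − 46 = 2.
Column 5 has 17 + 20 + 2 + 0 + 6 = 45; the blank must be 48 − 45 = 3.
Row 1 has 16 + 18 + 17 + 3 − 19 = 35; the blank must be 48 − 35 = 13.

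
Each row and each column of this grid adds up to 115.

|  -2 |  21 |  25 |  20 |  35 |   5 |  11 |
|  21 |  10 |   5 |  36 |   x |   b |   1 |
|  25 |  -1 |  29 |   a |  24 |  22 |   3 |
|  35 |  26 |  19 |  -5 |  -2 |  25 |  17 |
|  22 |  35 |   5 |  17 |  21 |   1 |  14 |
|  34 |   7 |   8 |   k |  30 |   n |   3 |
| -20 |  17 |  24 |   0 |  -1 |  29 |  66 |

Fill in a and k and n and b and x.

a = 13, k = 34, n = -1, b = 34, x = 8

The known cells in column 5 total 107, leaving 115 − 107 = 8 for the blank.
The known cells in row 2 total 81, leaving 115 − 81 = 34 for the blank.
The known cells in column 6 total 116, leaving 115 − 116 = -1 for the blank.
The known cells in row 3 total 102, leaving 115 − 102 = 13 for the blank.
The known cells in row 6 total 81, leaving 115 − 81 = 34 for the blank.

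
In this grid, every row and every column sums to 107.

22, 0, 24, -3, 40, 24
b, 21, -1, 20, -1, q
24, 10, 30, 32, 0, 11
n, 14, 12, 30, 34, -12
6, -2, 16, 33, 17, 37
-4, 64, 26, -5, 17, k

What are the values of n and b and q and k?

The known cells in row 6 total 98, leaving 107 − 98 = 9 for the blank.
The known cells in column 6 total 69, leaving 107 − 69 = 38 for the blank.
The known cells in row 2 total 77, leaving 107 − 77 = 30 for the blank.
The known cells in row 4 total 78, leaving 107 − 78 = 29 for the blank.

n = 29, b = 30, q = 38, k = 9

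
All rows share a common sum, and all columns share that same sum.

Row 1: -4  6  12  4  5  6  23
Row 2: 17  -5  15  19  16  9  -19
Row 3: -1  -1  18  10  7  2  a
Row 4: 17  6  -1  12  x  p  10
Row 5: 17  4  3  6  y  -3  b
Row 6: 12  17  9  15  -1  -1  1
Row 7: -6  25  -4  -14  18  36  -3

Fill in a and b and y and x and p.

a = 17, b = 23, y = 2, x = 5, p = 3

Rows 1 and 2 both sum to 52, so that's the common total.
Row 3 has -1 − 1 + 18 + 10 + 7 + 2 = 35; the blank must be 52 − 35 = 17.
Column 7 has 23 − 19 + 17 + 10 + 1 − 3 = 29; the blank must be 52 − 29 = 23.
Row 5 has 17 + 4 + 3 + 6 − 3 + 23 = 50; the blank must be 52 − 50 = 2.
Column 5 has 5 + 16 + 7 + 2 − 1 + 18 = 47; the blank must be 52 − 47 = 5.
Row 4 has 17 + 6 − 1 + 12 + 5 + 10 = 49; the blank must be 52 − 49 = 3.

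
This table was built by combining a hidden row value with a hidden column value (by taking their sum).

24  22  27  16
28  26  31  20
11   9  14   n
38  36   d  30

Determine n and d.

n = 3, d = 41

The difference between any two rows is the same in every column — this is an addition table with the headers hidden.
Row 3 minus row 1 is 11 − 24 = -13, so its entry in column 4 is 16 + (-13) = 3.
Row 4 minus row 1 is 38 − 24 = 14, so its entry in column 3 is 27 + 14 = 41.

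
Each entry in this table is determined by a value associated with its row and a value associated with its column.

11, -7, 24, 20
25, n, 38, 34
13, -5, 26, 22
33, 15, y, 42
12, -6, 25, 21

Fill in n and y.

The difference between any two rows is the same in every column — this is an addition table with the headers hidden.
Row 2 minus row 1 is 34 − 20 = 14, so its entry in column 2 is -7 + 14 = 7.
Row 4 minus row 1 is 42 − 20 = 22, so its entry in column 3 is 24 + 22 = 46.

n = 7, y = 46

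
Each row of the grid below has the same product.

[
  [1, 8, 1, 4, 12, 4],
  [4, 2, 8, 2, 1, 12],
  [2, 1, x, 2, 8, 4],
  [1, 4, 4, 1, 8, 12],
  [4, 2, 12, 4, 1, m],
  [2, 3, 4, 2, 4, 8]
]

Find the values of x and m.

Rows 2 and 6 each multiply to 1536, so every row has product 1536.
Row 3: 2×1×2×8×4 = 128, so the missing entry is 1536 ÷ 128 = 12.
Row 5: 4×2×12×4×1 = 384, so the missing entry is 1536 ÷ 384 = 4.

x = 12, m = 4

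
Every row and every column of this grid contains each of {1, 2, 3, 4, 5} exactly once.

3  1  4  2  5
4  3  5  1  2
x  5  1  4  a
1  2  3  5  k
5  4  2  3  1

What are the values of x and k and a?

At (row 3, col 1): column 1 already has {1, 3, 4, 5}, so the value is 2.
Cell (3,5): row 3 already has {1, 2, 4, 5} → 3.
At (row 4, col 5): row 4 already has {1, 2, 3, 5}, so the value is 4.

x = 2, k = 4, a = 3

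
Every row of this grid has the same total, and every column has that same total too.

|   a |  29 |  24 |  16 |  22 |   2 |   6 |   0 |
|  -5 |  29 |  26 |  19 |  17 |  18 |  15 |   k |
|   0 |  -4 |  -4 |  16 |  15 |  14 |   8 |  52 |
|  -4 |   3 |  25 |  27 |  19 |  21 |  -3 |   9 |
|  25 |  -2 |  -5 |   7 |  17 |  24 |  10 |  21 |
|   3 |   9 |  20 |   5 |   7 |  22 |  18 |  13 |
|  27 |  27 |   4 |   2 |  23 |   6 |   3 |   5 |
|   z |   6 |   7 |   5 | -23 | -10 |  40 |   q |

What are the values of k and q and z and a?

k = -22, q = 19, z = 53, a = -2

Rows 3 and 4 both sum to 97, so that's the common total.
Row 2: -5 + 29 + 26 + 19 + 17 + 18 + 15 = 119, so its missing entry is 97 − 119 = -22.
Column 8: 0 − 22 + 52 + 9 + 21 + 13 + 5 = 78, so its missing entry is 97 − 78 = 19.
Row 8: 6 + 7 + 5 − 23 − 10 + 40 + 19 = 44, so its missing entry is 97 − 44 = 53.
Row 1: 29 + 24 + 16 + 22 + 2 + 6 + 0 = 99, so its missing entry is 97 − 99 = -2.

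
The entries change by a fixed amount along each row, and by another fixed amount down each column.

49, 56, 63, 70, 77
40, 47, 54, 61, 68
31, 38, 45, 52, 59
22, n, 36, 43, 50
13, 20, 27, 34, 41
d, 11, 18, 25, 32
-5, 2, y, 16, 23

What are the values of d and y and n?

Along each row the entries change by 7 per step; down each column they change by -9.
Row 6: from 11 at column 2, stepping by 7 to column 1 gives 4.
Row 7: from -5 at column 1, stepping by 7 to column 3 gives 9.
Row 4: from 22 at column 1, stepping by 7 to column 2 gives 29.

d = 4, y = 9, n = 29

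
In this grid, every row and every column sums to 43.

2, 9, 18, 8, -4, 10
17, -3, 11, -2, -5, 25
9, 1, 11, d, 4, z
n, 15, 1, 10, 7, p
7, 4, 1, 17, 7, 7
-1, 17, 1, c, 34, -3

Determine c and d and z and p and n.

The known cells in column 1 total 34, leaving 43 − 34 = 9 for the blank.
The known cells in row 6 total 48, leaving 43 − 48 = -5 for the blank.
The known cells in column 4 total 28, leaving 43 − 28 = 15 for the blank.
The known cells in row 3 total 40, leaving 43 − 40 = 3 for the blank.
The known cells in row 4 total 42, leaving 43 − 42 = 1 for the blank.

c = -5, d = 15, z = 3, p = 1, n = 9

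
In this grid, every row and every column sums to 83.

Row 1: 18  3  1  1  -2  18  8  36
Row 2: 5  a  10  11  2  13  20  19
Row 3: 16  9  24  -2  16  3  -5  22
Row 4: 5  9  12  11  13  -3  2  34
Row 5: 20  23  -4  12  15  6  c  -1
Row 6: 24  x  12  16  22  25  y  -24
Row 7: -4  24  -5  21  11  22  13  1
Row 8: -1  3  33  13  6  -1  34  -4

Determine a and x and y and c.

a = 3, x = 9, y = -1, c = 12

Row 5 has 20 + 23 − 4 + 12 + 15 + 6 − 1 = 71; the blank must be 83 − 71 = 12.
Row 2 has 5 + 10 + 11 + 2 + 13 + 20 + 19 = 80; the blank must be 83 − 80 = 3.
Column 7 has 8 + 20 − 5 + 2 + 12 + 13 + 34 = 84; the blank must be 83 − 84 = -1.
Row 6 has 24 + 12 + 16 + 22 + 25 − 1 − 24 = 74; the blank must be 83 − 74 = 9.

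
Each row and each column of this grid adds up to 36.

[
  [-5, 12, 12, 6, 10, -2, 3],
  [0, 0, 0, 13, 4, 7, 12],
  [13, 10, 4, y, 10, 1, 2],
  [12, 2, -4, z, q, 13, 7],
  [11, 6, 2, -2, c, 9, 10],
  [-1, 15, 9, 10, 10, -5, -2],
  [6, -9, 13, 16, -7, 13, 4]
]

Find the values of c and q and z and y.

Row 5: 11 + 6 + 2 − 2 + 9 + 10 = 36, so its missing entry is 36 − 36 = 0.
Row 3: 13 + 10 + 4 + 10 + 1 + 2 = 40, so its missing entry is 36 − 40 = -4.
Column 4: 6 + 13 − 4 − 2 + 10 + 16 = 39, so its missing entry is 36 − 39 = -3.
Row 4: 12 + 2 − 4 − 3 + 13 + 7 = 27, so its missing entry is 36 − 27 = 9.

c = 0, q = 9, z = -3, y = -4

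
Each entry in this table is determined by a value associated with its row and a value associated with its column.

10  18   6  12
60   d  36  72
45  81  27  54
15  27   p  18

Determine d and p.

Each row is a constant multiple of every other row — this is a multiplication table with the headers hidden.
Row 2 is 72/12 = 6/1 times row 1, so its entry in column 2 is 18 × 6/1 = 108.
Row 4 is 18/12 = 3/2 times row 1, so its entry in column 3 is 6 × 3/2 = 9.

d = 108, p = 9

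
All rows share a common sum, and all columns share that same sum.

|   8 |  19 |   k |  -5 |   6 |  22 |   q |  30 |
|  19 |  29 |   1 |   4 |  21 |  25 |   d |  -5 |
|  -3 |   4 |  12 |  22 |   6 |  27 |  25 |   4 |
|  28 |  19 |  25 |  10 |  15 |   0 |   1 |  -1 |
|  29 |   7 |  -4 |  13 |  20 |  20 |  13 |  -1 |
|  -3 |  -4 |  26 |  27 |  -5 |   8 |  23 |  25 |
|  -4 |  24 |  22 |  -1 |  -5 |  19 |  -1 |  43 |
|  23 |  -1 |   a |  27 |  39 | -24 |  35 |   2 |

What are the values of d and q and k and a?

d = 3, q = -2, k = 19, a = -4

Rows 3 and 4 both sum to 97, so that's the common total.
Row 2 has 19 + 29 + 1 + 4 + 21 + 25 − 5 = 94; the blank must be 97 − 94 = 3.
Row 8 has 23 − 1 + 27 + 39 − 24 + 35 + 2 = 101; the blank must be 97 − 101 = -4.
Column 3 has 1 + 12 + 25 − 4 + 26 + 22 − 4 = 78; the blank must be 97 − 78 = 19.
Row 1 has 8 + 19 + 19 − 5 + 6 + 22 + 30 = 99; the blank must be 97 − 99 = -2.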